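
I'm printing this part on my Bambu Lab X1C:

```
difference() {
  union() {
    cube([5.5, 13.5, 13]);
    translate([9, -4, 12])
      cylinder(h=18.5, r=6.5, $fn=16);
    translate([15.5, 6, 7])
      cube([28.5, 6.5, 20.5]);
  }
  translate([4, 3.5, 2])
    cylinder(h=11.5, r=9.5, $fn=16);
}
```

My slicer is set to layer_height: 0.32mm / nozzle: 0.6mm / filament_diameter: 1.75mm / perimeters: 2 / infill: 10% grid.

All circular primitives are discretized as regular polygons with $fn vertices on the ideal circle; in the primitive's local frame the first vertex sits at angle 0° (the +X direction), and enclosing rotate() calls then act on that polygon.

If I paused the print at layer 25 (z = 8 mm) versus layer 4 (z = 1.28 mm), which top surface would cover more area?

layer 25 (z = 8 mm)

Layer 25 (z = 8): the cube (footprint 5.5×13.5) is included at this height (area 74.25 mm²); the cylinder at (9, -4) does not reach this height (z outside [12, 30.5]); the 28.5×6.5 cube at (15.5, 6) contributes its full rectangle (area 185.25 mm²); Combining (union): the 2 present regions are separate (no shared area or edge), so areas and boundary lengths simply add and each stays a separate island — area = 259.50 mm²; the r=9.5 cylinder at (4, 3.5) gives a regular 16-gon of circumradius 9.5 (constant along its height) (area = (16/2)·9.500²·sin(360°/16) = 276.30 mm²); After the difference (first − rest): starting from the result so far (259.50 mm²), the r=9.5 cylinder at (4, 3.5) partially overlaps it — only the 69.65 mm² overlap (of its 276.30 mm²) is removed, clipping the outline — area = 189.85 mm². So its area = 189.85 mm². Layer 4 (z = 1.28): the 5.5×13.5 cube contributes its full rectangle (area 74.25 mm²); the cylinder at (9, -4) is absent (z outside [12, 30.5]); the cube at (15.5, 6) is absent (z outside [7, 27.5]); Taking the union: only the 5.5×13.5 cube is present, so the union is just that shape — area = 74.25 mm²; the cylinder at (4, 3.5) does not reach this height (z outside [2, 13.5]); Taking the first minus the rest: none of the subtracted shapes is present at this height, so that combined region is unchanged — area = 74.25 mm². So its area = 74.25 mm². Layer 25 is larger (189.85 vs 74.25 mm²).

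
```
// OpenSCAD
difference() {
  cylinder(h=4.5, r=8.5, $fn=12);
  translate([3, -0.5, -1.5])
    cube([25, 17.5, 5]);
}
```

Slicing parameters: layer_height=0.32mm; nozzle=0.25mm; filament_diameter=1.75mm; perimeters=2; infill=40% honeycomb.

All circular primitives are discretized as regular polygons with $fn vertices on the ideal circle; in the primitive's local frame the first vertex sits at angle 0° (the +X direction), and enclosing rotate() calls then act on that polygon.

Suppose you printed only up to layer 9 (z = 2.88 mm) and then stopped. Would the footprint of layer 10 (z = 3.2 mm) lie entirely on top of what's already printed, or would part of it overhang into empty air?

Compare the two slices. At z = 2.88: the r=8.5 cylinder contributes a regular 12-gon of circumradius 8.5 (area = (12/2)·8.500²·sin(360°/12) = 216.75 mm²); the cube at (3, -0.5) (footprint 25×17.5) is included at this height (area 437.50 mm²); Subtracting the remaining from the first: starting from the r=8.5 cylinder (216.75 mm²), the 25×17.5 cube at (3, -0.5) partially overlaps it — only the 32.61 mm² overlap (of its 437.50 mm²) is removed, clipping the outline — area = 184.14 mm². At z = 3.2: the r=8.5 cylinder gives a regular 12-gon of circumradius 8.5 (constant along its height) (area = (12/2)·8.500²·sin(360°/12) = 216.75 mm²); the 25×17.5 cube at (3, -0.5) contributes its full rectangle (area 437.50 mm²); Taking the first minus the rest: starting from the r=8.5 cylinder (216.75 mm²), the 25×17.5 cube at (3, -0.5) partially overlaps it — only the 32.61 mm² overlap (of its 437.50 mm²) is removed, clipping the outline — area = 184.14 mm². Checking containment: the cross-section at z = 3.2 is a subset of the cross-section at z = 2.88.

entirely on top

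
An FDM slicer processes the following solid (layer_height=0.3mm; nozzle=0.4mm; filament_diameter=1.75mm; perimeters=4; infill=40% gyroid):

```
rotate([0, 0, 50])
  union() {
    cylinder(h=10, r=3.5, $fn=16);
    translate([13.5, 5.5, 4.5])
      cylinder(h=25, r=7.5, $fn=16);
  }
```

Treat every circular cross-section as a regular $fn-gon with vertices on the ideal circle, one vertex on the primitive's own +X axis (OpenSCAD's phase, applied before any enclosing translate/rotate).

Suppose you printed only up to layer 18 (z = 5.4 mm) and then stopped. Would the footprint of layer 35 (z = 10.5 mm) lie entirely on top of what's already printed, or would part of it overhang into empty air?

Compare the two slices. At z = 5.4: the cylinder: section is a regular 16-gon, circumradius r=3.5 (area = (16/2)·3.500²·sin(360°/16) = 37.50 mm²); the r=7.5 cylinder at (13.5, 5.5) gives a regular 16-gon of circumradius 7.5 (constant along its height) (area = (16/2)·7.500²·sin(360°/16) = 172.21 mm²); Combining (union): the 2 present regions are separate (no shared area or edge), so areas and boundary lengths simply add and each stays a separate island — area = 209.71 mm²; (rotated 50° about Z; rotation is an isometry so areas/perimeters/island counts are preserved). At z = 10.5: the cylinder is not intersected at this z (z outside [0, 10]); the r=7.5 cylinder at (13.5, 5.5) contributes a regular 16-gon of circumradius 7.5 (area = (16/2)·7.500²·sin(360°/16) = 172.21 mm²); Taking the union: only the r=7.5 cylinder at (13.5, 5.5) is present, so the union is just that shape — area = 172.21 mm²; (whole slice rotated 50° about Z — lengths, areas and connectivity unchanged). Checking containment: the cross-section at z = 10.5 is a subset of the cross-section at z = 5.4.

entirely on top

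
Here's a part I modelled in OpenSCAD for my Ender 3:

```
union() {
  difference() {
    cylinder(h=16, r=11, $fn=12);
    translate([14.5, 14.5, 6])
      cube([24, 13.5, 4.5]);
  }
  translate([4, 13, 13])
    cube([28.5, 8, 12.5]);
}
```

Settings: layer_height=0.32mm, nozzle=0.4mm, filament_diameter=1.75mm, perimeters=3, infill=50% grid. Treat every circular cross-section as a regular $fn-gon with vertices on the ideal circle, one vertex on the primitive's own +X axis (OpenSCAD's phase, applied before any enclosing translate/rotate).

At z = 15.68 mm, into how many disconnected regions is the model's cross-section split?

At z = 15.68 mm: the r=11 cylinder contributes a regular 12-gon of circumradius 11; the cube at (14.5, 14.5) is not intersected at this z (z outside [6, 10.5]); Taking the first minus the rest: none of the subtracted shapes is present at this height, so the r=11 cylinder is unchanged — 1 connected region; the cube at (4, 13) (footprint 28.5×8) is included at this height; Merging all regions: the 2 present regions are separate (no shared area or edge), so areas and boundary lengths simply add and each stays a separate island — 2 connected regions. The result has 2 disconnected regions.

2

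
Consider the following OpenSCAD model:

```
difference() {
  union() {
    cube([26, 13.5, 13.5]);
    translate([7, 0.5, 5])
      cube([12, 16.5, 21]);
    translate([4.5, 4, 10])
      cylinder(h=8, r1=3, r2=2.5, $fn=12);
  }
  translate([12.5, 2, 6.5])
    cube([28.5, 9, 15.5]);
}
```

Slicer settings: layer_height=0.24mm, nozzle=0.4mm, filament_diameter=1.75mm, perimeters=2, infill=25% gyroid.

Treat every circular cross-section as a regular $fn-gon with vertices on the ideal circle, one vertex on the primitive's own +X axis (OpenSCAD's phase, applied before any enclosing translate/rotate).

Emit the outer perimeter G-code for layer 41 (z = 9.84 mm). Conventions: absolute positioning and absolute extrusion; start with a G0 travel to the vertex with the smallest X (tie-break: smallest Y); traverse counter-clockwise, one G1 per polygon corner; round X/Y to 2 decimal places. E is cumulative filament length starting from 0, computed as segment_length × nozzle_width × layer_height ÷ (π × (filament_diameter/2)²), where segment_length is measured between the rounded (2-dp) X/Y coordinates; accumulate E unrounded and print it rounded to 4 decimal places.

G0 X0.00 Y0.00 Z9.84
G1 X26.00 Y0.00 E1.0377
G1 X26.00 Y2.00 E1.1175
G1 X12.50 Y2.00 E1.6564
G1 X12.50 Y11.00 E2.0156
G1 X26.00 Y11.00 E2.5544
G1 X26.00 Y13.50 E2.6542
G1 X19.00 Y13.50 E2.9335
G1 X19.00 Y17.00 E3.0732
G1 X7.00 Y17.00 E3.5522
G1 X7.00 Y13.50 E3.6919
G1 X0.00 Y13.50 E3.9713
G1 X0.00 Y0.00 E4.5101

At z = 9.84 mm: the cube is present — its section is the full 26×13.5 rectangle; the 12×16.5 cube at (7, 0.5) contributes its full rectangle; the cone at (4.5, 4) does not reach this height (z outside [10, 18]); Merging all regions: the regions partially overlap (shared area 156.00 mm²), so overlapping operands fuse into one piece — 1 connected region; the cube at (12.5, 2) (footprint 28.5×9) is included at this height; Taking the first minus the rest: starting from the result so far, the 28.5×9 cube at (12.5, 2) partially overlaps it — only the 121.50 mm² overlap (of its 256.50 mm²) is removed, clipping the outline — 1 connected region. The outline is a single polygon with 12 vertices. Extrusion per mm of travel: 0.4 × 0.24 / (π × 0.875²) = 0.039912. Accumulating E over each segment gives final E = 4.5101.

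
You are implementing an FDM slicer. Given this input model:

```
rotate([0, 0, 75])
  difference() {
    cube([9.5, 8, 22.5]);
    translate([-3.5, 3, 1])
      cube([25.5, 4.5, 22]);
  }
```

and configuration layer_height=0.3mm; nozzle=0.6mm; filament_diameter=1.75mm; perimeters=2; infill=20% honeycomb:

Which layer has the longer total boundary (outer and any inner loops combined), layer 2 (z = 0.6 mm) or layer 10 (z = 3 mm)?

layer 10 (z = 3 mm)

Layer 2 (z = 0.6): the 9.5×8 cube contributes its full rectangle (perimeter 35.00 mm); the cube at (-3.5, 3) is not intersected at this z (z outside [1, 23]); Subtracting the remaining from the first: none of the subtracted shapes is present at this height, so the 9.5×8 cube is unchanged — boundary = 35.00 mm; (rotated 75° about Z; rotation is an isometry so areas/perimeters/island counts are preserved). So its perimeter = 35.00 mm. Layer 10 (z = 3): the 9.5×8 cube contributes its full rectangle (perimeter 35.00 mm); the cube at (-3.5, 3) (footprint 25.5×4.5) is included at this height (perimeter 60.00 mm); After the difference (first − rest): starting from the 9.5×8 cube, the 25.5×4.5 cube at (-3.5, 3) partially overlaps it — only the 42.75 mm² overlap (of its 114.75 mm²) is removed, clipping the outline — boundary = 45.00 mm; (whole slice rotated 75° about Z — lengths, areas and connectivity unchanged). So its perimeter = 45.00 mm. Layer 10 is larger (45.00 vs 35.00 mm).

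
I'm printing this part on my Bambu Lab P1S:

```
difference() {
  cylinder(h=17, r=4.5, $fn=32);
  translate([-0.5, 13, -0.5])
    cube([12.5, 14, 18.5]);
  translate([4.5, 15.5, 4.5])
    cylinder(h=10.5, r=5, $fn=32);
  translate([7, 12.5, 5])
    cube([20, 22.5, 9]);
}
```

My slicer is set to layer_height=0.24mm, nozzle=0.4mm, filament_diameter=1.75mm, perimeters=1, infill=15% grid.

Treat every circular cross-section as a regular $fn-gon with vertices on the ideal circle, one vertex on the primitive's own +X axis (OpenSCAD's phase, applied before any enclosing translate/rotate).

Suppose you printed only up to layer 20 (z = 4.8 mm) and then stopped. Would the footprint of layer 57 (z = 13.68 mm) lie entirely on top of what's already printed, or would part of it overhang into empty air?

Compare the two slices. At z = 4.8: the r=4.5 cylinder gives a regular 32-gon of circumradius 4.5 (constant along its height) (area = (32/2)·4.500²·sin(360°/32) = 63.21 mm²); the cube at (-0.5, 13) is present — its section is the full 12.5×14 rectangle (area 175.00 mm²); the cylinder at (4.5, 15.5): section is a regular 32-gon, circumradius r=5 (area = (32/2)·5.000²·sin(360°/32) = 78.04 mm²); the cube at (7, 12.5) is not intersected at this z (z outside [5, 14]); After the difference (first − rest): starting from the r=4.5 cylinder (63.21 mm²), the 12.5×14 cube at (-0.5, 13) misses the remaining region (no effect); the r=5 cylinder at (4.5, 15.5) misses the remaining region (no effect) — area = 63.21 mm². At z = 13.68: the cylinder: section is a regular 32-gon, circumradius r=4.5 (area = (32/2)·4.500²·sin(360°/32) = 63.21 mm²); the 12.5×14 cube at (-0.5, 13) contributes its full rectangle (area 175.00 mm²); the r=5 cylinder at (4.5, 15.5) gives a regular 32-gon of circumradius 5 (constant along its height) (area = (32/2)·5.000²·sin(360°/32) = 78.04 mm²); the cube at (7, 12.5) (footprint 20×22.5) is included at this height (area 450.00 mm²); After the difference (first − rest): starting from the r=4.5 cylinder (63.21 mm²), the 12.5×14 cube at (-0.5, 13) misses the remaining region (no effect); the r=5 cylinder at (4.5, 15.5) misses the remaining region (no effect); the 20×22.5 cube at (7, 12.5) misses the remaining region (no effect) — area = 63.21 mm². Checking containment: the cross-section at z = 13.68 is a subset of the cross-section at z = 4.8.

entirely on top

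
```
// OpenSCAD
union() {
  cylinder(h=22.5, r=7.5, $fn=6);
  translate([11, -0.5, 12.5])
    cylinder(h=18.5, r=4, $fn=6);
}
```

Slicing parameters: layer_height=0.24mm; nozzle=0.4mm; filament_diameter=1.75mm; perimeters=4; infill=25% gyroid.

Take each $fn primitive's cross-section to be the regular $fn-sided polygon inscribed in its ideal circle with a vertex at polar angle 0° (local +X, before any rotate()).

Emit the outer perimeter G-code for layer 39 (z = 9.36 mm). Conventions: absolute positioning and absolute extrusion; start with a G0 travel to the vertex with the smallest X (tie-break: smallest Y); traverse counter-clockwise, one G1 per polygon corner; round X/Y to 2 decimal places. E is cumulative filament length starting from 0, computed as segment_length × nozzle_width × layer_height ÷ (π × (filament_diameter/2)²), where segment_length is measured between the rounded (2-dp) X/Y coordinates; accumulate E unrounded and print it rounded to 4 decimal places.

At z = 9.36 mm: the r=7.5 cylinder gives a regular 6-gon of circumradius 7.5 (constant along its height); the cylinder at (11, -0.5) is absent (z outside [12.5, 31]); Taking the union: only the r=7.5 cylinder is present, so the union is just that shape — 1 connected region. The outline is a single polygon with 6 vertices. Extrusion per mm of travel: 0.4 × 0.24 / (π × 0.875²) = 0.039912. Accumulating E over each segment gives final E = 1.7967.

G0 X-7.50 Y0.00 Z9.36
G1 X-3.75 Y-6.50 E0.2995
G1 X3.75 Y-6.50 E0.5988
G1 X7.50 Y0.00 E0.8984
G1 X3.75 Y6.50 E1.1979
G1 X-3.75 Y6.50 E1.4972
G1 X-7.50 Y0.00 E1.7967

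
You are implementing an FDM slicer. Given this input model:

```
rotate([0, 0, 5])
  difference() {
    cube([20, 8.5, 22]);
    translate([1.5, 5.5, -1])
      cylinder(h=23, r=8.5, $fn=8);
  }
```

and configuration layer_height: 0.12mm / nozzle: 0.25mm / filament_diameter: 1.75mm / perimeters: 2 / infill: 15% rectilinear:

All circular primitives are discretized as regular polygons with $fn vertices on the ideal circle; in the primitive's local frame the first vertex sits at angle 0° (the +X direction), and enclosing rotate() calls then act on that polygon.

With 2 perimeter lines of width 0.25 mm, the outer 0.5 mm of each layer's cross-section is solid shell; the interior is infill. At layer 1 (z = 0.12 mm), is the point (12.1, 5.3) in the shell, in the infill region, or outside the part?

infill

At z = 0.12 mm: the cube is present — its section is the full 20×8.5 rectangle; the r=8.5 cylinder at (1.5, 5.5) contributes a regular 8-gon of circumradius 8.5; Subtracting the remaining from the first: starting from the 20×8.5 cube, the r=8.5 cylinder at (1.5, 5.5) partially overlaps it — only the 76.87 mm² overlap (of its 204.35 mm²) is removed, clipping the outline — 1 connected region; (rotated 5° about Z; rotation is an isometry so areas/perimeters/island counts are preserved). Overall, the cross-section is a single solid region. Undo the 5° rotation: the query point maps to (12.516, 4.225) in the un-rotated model frame. The nearest boundary edge runs (7.72, 0.00)→(10.00, 5.50); distance from the point to it = 2.81 mm. The point is inside the cross-section and 2.81 mm from the nearest boundary — more than the 0.5 mm shell width (2 × 0.25), so it's in the infill interior.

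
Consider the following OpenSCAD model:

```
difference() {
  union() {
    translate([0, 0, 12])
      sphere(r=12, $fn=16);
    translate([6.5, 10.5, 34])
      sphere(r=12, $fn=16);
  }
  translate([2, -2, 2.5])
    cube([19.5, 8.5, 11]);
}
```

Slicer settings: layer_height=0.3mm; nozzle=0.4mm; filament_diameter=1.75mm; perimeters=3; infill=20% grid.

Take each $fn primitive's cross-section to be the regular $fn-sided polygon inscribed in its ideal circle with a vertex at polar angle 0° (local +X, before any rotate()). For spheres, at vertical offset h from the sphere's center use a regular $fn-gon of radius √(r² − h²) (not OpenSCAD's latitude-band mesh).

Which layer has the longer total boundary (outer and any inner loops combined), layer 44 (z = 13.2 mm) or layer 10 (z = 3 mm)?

layer 44 (z = 13.2 mm)

Layer 44 (z = 13.2): the r=12 sphere slices to a regular 16-gon of circumradius 11.940 (√(r²−h²) with h=1.2 from center) (perimeter = 2·16·11.940·sin(180°/16) = 74.54 mm); the sphere at (6.5, 10.5) is absent (|z−center|=20.800 > r=12); Merging all regions: only the r=12 sphere is present, so the union is just that shape — boundary = 74.54 mm; the cube at (2, -2) is present — its section is the full 19.5×8.5 rectangle (perimeter 56.00 mm); After the difference (first − rest): starting from that combined region, the 19.5×8.5 cube at (2, -2) partially overlaps it — only the 79.01 mm² overlap (of its 165.75 mm²) is removed, clipping the outline — boundary = 91.30 mm. So its perimeter = 91.30 mm. Layer 10 (z = 3): the r=12 sphere slices to a regular 16-gon of circumradius 7.937 (√(r²−h²) with h=9 from center) (perimeter = 2·16·7.937·sin(180°/16) = 49.55 mm); the sphere at (6.5, 10.5) is absent (|z−center|=31.000 > r=12); Merging all regions: only the r=12 sphere is present, so the union is just that shape — boundary = 49.55 mm; the cube at (2, -2) is present — its section is the full 19.5×8.5 rectangle (perimeter 56.00 mm); Taking the first minus the rest: starting from the result so far, the 19.5×8.5 cube at (2, -2) partially overlaps it — only the 42.73 mm² overlap (of its 165.75 mm²) is removed, clipping the outline — boundary = 56.04 mm. So its perimeter = 56.04 mm. Layer 44 is larger (91.30 vs 56.04 mm).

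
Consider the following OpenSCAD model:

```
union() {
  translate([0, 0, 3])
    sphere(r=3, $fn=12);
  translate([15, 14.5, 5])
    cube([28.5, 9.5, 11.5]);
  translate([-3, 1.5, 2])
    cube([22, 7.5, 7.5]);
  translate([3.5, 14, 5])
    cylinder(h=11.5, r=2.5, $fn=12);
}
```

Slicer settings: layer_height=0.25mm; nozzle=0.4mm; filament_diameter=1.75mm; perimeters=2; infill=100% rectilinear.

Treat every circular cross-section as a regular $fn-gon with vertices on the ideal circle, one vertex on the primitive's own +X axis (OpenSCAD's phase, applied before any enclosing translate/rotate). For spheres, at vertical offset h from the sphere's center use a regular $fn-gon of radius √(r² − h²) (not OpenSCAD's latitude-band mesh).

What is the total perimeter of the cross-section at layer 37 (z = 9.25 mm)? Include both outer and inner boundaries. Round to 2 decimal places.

150.53 mm

At z = 9.25 mm: the sphere does not reach this height (|z−center|=6.250 > r=3); the cube at (15, 14.5) (footprint 28.5×9.5) is included at this height (perimeter 76.00 mm); the cube at (-3, 1.5) is present — its section is the full 22×7.5 rectangle (perimeter 59.00 mm); the r=2.5 cylinder at (3.5, 14) gives a regular 12-gon of circumradius 2.5 (constant along its height) (perimeter = 2·12·2.500·sin(180°/12) = 15.53 mm); Merging all regions: the 3 present regions are separate (no shared area or edge), so areas and boundary lengths simply add and each stays a separate island — boundary = 150.53 mm. Overall, the cross-section has 3 separate islands. Total boundary length (outer) = 150.53 mm.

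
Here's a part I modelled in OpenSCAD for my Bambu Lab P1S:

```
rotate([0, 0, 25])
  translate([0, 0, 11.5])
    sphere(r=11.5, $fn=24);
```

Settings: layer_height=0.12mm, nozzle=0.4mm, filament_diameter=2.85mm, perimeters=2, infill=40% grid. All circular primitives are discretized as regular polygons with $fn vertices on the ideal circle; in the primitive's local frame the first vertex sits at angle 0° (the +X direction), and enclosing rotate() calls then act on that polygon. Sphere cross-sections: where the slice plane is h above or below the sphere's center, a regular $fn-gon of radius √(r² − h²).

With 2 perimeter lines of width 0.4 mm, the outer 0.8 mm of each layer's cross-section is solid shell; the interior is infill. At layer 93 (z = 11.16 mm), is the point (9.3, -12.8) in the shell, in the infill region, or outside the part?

At z = 11.16 mm: the sphere: section is a regular 24-gon, circumradius = √(r²−h²) = √(11.5²−0.34²) = 11.495; (whole slice rotated 25° about Z — lengths, areas and connectivity unchanged). Overall, the cross-section is a single solid region. Undo the 25° rotation: the query point maps to (3.019, -15.531) in the un-rotated model frame. The nearest boundary edge runs (-0.00, -11.49)→(2.98, -11.10); distance from the point to it = 4.40 mm. The point is not inside any of the regions above, so it lies outside the cross-section (4.40 mm from the nearest boundary).

outside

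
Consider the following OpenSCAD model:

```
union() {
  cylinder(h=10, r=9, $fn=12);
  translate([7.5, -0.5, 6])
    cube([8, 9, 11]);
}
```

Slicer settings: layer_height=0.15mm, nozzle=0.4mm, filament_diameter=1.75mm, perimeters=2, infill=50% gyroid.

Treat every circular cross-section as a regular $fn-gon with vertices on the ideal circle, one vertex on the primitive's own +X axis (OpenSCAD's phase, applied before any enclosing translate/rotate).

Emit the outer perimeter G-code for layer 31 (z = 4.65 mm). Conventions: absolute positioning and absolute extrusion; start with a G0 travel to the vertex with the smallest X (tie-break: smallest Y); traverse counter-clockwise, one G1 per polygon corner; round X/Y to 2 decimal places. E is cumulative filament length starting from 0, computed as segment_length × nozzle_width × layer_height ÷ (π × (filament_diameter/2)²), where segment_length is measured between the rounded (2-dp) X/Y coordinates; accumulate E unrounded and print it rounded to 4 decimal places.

G0 X-9.00 Y0.00 Z4.65
G1 X-7.79 Y-4.50 E0.1162
G1 X-4.50 Y-7.79 E0.2323
G1 X0.00 Y-9.00 E0.3485
G1 X4.50 Y-7.79 E0.4648
G1 X7.79 Y-4.50 E0.5808
G1 X9.00 Y0.00 E0.6971
G1 X7.79 Y4.50 E0.8133
G1 X4.50 Y7.79 E0.9294
G1 X0.00 Y9.00 E1.0456
G1 X-4.50 Y7.79 E1.1619
G1 X-7.79 Y4.50 E1.2779
G1 X-9.00 Y0.00 E1.3942

At z = 4.65 mm: the r=9 cylinder contributes a regular 12-gon of circumradius 9; the cube at (7.5, -0.5) is not intersected at this z (z outside [6, 17]); Taking the union: only the r=9 cylinder is present, so the union is just that shape — 1 connected region. The outline is a single polygon with 12 vertices. Extrusion per mm of travel: 0.4 × 0.15 / (π × 0.875²) = 0.024945. Accumulating E over each segment gives final E = 1.3942.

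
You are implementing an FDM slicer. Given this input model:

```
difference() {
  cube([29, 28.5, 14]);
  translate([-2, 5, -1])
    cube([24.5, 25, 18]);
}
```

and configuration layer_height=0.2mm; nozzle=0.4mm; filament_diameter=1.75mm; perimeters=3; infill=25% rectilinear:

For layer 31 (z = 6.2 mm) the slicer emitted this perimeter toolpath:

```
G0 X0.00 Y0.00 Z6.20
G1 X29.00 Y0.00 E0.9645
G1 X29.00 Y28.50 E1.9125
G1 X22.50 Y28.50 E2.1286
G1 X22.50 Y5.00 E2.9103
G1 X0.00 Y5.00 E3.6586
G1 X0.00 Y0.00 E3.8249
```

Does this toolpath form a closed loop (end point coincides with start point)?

yes

Start point (G0): (0.00, 0.00). End point (last G1): the path returns to the start — closed.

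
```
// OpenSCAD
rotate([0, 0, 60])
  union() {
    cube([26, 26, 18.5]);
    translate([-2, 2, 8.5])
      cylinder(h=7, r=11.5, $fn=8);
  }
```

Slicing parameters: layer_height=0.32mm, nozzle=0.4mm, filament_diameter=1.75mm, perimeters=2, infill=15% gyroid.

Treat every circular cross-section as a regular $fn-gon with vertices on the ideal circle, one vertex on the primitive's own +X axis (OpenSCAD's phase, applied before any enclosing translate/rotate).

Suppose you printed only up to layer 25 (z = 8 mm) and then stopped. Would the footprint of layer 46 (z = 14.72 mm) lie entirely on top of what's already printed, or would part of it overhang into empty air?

part overhangs

Compare the two slices. At z = 8: the cube (footprint 26×26) is included at this height (area 676.00 mm²); the cylinder at (-2, 2) does not reach this height (z outside [8.5, 15.5]); Taking the union: only the 26×26 cube is present, so the union is just that shape — area = 676.00 mm²; (whole slice rotated 60° about Z — lengths, areas and connectivity unchanged). At z = 14.72: the cube is present — its section is the full 26×26 rectangle (area 676.00 mm²); the cylinder at (-2, 2): section is a regular 8-gon, circumradius r=11.5 (area = (8/2)·11.500²·sin(360°/8) = 374.06 mm²); Taking the union: the regions partially overlap — summed areas 1050.06 mm² minus the doubly-counted overlap 89.51 mm² gives 960.54 mm² — area = 960.54 mm²; (whole slice rotated 60° about Z — lengths, areas and connectivity unchanged). Checking containment: at z = 14.72 the cross-section extends beyond the z = 8 cross-section by about 284.54 mm².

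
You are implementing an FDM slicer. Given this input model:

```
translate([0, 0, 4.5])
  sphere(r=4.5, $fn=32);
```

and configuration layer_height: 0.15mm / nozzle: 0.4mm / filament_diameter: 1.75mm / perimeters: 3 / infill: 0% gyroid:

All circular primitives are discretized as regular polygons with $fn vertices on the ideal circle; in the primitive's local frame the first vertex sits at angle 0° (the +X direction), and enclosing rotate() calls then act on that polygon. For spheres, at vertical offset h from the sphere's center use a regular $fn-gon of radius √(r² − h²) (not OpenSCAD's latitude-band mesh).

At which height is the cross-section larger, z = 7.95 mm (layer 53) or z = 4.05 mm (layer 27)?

Layer 53 (z = 7.95): the r=4.5 sphere slices to a regular 32-gon of circumradius 2.889 (√(r²−h²) with h=3.45 from center) (area = (32/2)·2.889²·sin(360°/32) = 26.06 mm²). So its area = 26.06 mm². Layer 27 (z = 4.05): the r=4.5 sphere slices to a regular 32-gon of circumradius 4.477 (√(r²−h²) with h=0.45 from center) (area = (32/2)·4.477²·sin(360°/32) = 62.58 mm²). So its area = 62.58 mm². Layer 27 is larger (62.58 vs 26.06 mm²).

layer 27 (z = 4.05 mm)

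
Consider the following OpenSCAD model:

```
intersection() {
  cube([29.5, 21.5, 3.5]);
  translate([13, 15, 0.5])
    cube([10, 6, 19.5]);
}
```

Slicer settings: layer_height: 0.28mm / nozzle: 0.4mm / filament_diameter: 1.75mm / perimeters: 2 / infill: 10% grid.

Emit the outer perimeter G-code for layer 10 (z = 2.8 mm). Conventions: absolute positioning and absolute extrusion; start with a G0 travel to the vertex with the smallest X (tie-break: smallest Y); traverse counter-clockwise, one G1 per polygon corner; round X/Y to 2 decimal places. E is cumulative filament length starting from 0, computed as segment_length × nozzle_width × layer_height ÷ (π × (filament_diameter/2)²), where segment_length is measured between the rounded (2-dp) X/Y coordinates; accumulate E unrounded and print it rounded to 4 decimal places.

G0 X13.00 Y15.00 Z2.80
G1 X23.00 Y15.00 E0.4656
G1 X23.00 Y21.00 E0.7450
G1 X13.00 Y21.00 E1.2107
G1 X13.00 Y15.00 E1.4901

At z = 2.8 mm: the 29.5×21.5 cube contributes its full rectangle; the cube at (13, 15) is present — its section is the full 10×6 rectangle; Taking the intersection: the 10×6 cube at (13, 15) lies inside the 29.5×21.5 cube, so the common part is the 10×6 cube at (13, 15) itself — 1 connected region. The outline is a single polygon with 4 vertices. Extrusion per mm of travel: 0.4 × 0.28 / (π × 0.875²) = 0.046564. Accumulating E over each segment gives final E = 1.4901.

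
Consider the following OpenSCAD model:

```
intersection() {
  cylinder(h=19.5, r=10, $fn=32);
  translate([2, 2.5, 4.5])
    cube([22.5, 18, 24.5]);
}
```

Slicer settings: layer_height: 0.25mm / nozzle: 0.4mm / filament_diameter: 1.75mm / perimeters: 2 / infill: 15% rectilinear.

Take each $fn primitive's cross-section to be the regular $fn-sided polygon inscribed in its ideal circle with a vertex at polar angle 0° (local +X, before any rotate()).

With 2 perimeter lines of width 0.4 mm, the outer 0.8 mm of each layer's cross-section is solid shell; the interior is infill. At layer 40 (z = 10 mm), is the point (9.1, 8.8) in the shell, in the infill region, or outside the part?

At z = 10 mm: the cylinder: section is a regular 32-gon, circumradius r=10; the cube at (2, 2.5) is present — its section is the full 22.5×18 rectangle; Keeping only the common overlap: the 22.5×18 cube at (2, 2.5) partially overlaps the r=10 cylinder; clipping to the common part keeps 38.57 mm² — 1 connected region. Overall, the cross-section is a single solid region. The nearest boundary edge runs (5.56, 8.31)→(7.07, 7.07); distance from the point to it = 2.67 mm. The point is not inside any of the regions above, so it lies outside the cross-section (2.67 mm from the nearest boundary).

outside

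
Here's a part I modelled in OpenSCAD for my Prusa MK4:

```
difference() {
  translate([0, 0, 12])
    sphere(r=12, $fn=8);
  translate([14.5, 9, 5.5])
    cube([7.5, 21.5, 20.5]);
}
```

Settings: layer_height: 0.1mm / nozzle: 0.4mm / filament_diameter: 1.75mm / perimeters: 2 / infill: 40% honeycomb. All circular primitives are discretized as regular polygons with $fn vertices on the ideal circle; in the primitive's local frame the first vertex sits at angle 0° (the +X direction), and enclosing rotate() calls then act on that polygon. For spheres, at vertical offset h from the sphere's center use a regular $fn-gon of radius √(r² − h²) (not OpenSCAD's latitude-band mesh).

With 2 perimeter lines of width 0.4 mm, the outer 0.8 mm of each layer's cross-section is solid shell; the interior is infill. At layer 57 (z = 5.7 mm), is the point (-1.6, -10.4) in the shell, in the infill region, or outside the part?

outside

At z = 5.7 mm: the r=12 sphere contributes a regular 8-gon of circumradius √(12²−6.3²) = 10.213; the cube at (14.5, 9) (footprint 7.5×21.5) is included at this height; After the difference (first − rest): starting from the r=12 sphere, the 7.5×21.5 cube at (14.5, 9) misses the remaining region (no effect) — 1 connected region. Overall, the cross-section is a single solid region. The nearest boundary edge runs (-0.00, -10.21)→(-7.22, -7.22); distance from the point to it = 0.78 mm. The point is not inside any of the regions above, so it lies outside the cross-section (0.78 mm from the nearest boundary).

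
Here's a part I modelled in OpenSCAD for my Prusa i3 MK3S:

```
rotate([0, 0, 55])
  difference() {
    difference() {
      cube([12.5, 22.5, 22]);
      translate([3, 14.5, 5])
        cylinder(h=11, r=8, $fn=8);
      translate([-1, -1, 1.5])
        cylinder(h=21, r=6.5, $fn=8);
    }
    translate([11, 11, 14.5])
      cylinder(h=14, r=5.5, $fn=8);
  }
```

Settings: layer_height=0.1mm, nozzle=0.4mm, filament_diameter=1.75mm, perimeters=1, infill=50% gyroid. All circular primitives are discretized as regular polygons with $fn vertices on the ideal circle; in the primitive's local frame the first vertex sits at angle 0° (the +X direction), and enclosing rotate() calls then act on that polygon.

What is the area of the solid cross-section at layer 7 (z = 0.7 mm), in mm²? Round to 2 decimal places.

281.25 mm²

At z = 0.7 mm: the cube (footprint 12.5×22.5) is included at this height (area 281.25 mm²); the cylinder at (3, 14.5) is absent (z outside [5, 16]); the cylinder at (-1, -1) is absent (z outside [1.5, 22.5]); After the difference (first − rest): none of the subtracted shapes is present at this height, so the 12.5×22.5 cube is unchanged — area = 281.25 mm²; the cylinder at (11, 11) is absent (z outside [14.5, 28.5]); Taking the first minus the rest: none of the subtracted shapes is present at this height, so that combined region is unchanged — area = 281.25 mm²; (rotated 55° about Z; rotation is an isometry so areas/perimeters/island counts are preserved). Overall, the cross-section is a single solid region. Net area = 281.25 mm².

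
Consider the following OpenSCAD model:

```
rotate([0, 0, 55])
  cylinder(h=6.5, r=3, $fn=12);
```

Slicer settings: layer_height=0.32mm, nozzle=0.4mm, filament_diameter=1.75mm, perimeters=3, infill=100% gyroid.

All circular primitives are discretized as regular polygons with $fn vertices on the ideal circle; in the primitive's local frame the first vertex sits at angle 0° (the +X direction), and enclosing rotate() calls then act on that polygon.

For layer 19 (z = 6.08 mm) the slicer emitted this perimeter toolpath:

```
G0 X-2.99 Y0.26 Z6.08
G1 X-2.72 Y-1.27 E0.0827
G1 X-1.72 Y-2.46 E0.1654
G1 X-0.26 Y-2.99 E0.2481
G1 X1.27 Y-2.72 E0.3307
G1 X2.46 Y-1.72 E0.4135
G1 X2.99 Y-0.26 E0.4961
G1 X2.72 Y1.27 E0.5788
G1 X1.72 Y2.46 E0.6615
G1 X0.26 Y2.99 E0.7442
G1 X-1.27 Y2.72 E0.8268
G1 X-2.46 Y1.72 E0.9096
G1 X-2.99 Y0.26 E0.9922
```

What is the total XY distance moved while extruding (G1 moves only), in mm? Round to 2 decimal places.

Sum the Euclidean lengths of each G1 segment: total = 18.64 mm.

18.64 mm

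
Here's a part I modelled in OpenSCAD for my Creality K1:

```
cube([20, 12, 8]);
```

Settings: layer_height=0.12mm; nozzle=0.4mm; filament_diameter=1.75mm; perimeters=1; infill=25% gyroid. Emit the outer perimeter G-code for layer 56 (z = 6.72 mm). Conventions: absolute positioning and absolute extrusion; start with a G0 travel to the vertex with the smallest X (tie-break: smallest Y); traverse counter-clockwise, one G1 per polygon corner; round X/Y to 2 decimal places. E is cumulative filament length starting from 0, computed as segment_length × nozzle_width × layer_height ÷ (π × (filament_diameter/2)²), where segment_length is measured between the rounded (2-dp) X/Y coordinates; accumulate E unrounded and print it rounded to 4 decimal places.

At z = 6.72 mm: the 20×12 cube contributes its full rectangle. The outline is a single polygon with 4 vertices. Extrusion per mm of travel: 0.4 × 0.12 / (π × 0.875²) = 0.019956. Accumulating E over each segment gives final E = 1.2772.

G0 X0.00 Y0.00 Z6.72
G1 X20.00 Y0.00 E0.3991
G1 X20.00 Y12.00 E0.6386
G1 X0.00 Y12.00 E1.0377
G1 X0.00 Y0.00 E1.2772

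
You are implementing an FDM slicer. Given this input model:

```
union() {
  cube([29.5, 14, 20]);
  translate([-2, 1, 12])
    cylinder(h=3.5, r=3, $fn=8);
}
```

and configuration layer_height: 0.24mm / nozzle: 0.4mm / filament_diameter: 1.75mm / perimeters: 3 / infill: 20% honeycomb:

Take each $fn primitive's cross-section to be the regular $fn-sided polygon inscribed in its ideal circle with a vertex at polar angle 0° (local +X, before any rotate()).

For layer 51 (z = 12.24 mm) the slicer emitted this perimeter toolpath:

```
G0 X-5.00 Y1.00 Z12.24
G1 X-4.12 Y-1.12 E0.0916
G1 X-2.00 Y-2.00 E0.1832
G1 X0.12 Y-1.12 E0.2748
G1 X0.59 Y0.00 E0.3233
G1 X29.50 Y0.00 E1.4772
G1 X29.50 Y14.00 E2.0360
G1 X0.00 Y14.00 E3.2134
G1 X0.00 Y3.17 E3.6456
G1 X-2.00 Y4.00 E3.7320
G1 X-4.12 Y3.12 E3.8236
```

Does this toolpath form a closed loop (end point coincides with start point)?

no

Start point (G0): (-5.00, 1.00). End point (last G1): the path does not return to the start — open.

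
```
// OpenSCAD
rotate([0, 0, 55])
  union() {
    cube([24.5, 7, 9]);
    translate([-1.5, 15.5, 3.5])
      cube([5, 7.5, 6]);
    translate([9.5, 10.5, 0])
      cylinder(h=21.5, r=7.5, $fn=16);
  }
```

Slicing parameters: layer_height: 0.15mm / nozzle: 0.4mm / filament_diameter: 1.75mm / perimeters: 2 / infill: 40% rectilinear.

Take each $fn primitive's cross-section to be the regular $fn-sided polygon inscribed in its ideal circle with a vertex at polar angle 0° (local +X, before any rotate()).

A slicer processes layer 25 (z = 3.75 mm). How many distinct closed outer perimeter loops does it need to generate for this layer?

At z = 3.75 mm: the cube (footprint 24.5×7) is included at this height; the 5×7.5 cube at (-1.5, 15.5) contributes its full rectangle; the cylinder at (9.5, 10.5): section is a regular 16-gon, circumradius r=7.5; Merging all regions: the regions partially overlap (shared area 36.23 mm²), so overlapping operands fuse into one piece — 2 connected regions; (whole slice rotated 55° about Z — lengths, areas and connectivity unchanged). The result has 2 disconnected regions.

2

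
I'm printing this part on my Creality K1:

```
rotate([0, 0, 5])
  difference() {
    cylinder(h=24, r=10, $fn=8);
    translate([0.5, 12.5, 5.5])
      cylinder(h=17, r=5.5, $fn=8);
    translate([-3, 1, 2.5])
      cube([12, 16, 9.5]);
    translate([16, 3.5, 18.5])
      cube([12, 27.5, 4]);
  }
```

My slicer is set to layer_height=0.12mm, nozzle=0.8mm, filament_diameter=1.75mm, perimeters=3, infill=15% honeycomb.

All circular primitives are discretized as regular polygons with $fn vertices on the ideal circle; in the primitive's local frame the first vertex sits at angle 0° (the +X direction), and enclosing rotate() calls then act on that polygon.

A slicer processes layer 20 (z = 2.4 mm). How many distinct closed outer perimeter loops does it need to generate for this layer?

At z = 2.4 mm: the r=10 cylinder contributes a regular 8-gon of circumradius 10; the cylinder at (0.5, 12.5) does not reach this height (z outside [5.5, 22.5]); the cube at (-3, 1) is not intersected at this z (z outside [2.5, 12]); the cube at (16, 3.5) does not reach this height (z outside [18.5, 22.5]); Taking the first minus the rest: none of the subtracted shapes is present at this height, so the r=10 cylinder is unchanged — 1 connected region; (rotated 5° about Z; rotation is an isometry so areas/perimeters/island counts are preserved). The result has 1 disconnected region.

1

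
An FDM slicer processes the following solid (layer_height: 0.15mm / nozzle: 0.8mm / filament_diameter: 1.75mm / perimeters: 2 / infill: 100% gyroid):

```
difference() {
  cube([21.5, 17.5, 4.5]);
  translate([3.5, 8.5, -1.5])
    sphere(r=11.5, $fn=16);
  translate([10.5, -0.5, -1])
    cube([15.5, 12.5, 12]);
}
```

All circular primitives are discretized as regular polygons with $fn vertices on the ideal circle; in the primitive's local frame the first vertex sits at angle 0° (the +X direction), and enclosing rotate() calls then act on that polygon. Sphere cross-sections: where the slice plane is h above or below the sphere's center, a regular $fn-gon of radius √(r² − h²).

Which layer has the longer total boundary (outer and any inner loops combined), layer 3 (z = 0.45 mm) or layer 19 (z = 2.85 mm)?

layer 19 (z = 2.85 mm)

Layer 3 (z = 0.45): the cube (footprint 21.5×17.5) is included at this height (perimeter 78.00 mm); the sphere at (3.5, 8.5): section is a regular 16-gon, circumradius = √(r²−h²) = √(11.5²−1.95²) = 11.333 (perimeter = 2·16·11.333·sin(180°/16) = 70.75 mm); the cube at (10.5, -0.5) (footprint 15.5×12.5) is included at this height (perimeter 56.00 mm); After the difference (first − rest): starting from the 21.5×17.5 cube, the r=11.5 sphere at (3.5, 8.5) partially overlaps it — only the 234.68 mm² overlap (of its 393.24 mm²) is removed, clipping the outline; the 15.5×12.5 cube at (10.5, -0.5) partially overlaps it — only the 92.57 mm² overlap (of its 193.75 mm²) is removed, clipping the outline — boundary = 31.37 mm. So its perimeter = 31.37 mm. Layer 19 (z = 2.85): the 21.5×17.5 cube contributes its full rectangle (perimeter 78.00 mm); the r=11.5 sphere at (3.5, 8.5) slices to a regular 16-gon of circumradius 10.646 (√(r²−h²) with h=4.35 from center) (perimeter = 2·16·10.646·sin(180°/16) = 66.46 mm); the cube at (10.5, -0.5) is present — its section is the full 15.5×12.5 rectangle (perimeter 56.00 mm); After the difference (first − rest): starting from the 21.5×17.5 cube, the r=11.5 sphere at (3.5, 8.5) partially overlaps it — only the 220.73 mm² overlap (of its 346.95 mm²) is removed, clipping the outline; the 15.5×12.5 cube at (10.5, -0.5) partially overlaps it — only the 101.36 mm² overlap (of its 193.75 mm²) is removed, clipping the outline — boundary = 36.28 mm. So its perimeter = 36.28 mm. Layer 19 is larger (36.28 vs 31.37 mm).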